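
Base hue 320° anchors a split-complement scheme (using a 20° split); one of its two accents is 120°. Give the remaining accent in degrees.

Split-complementary hues sit 20° either side of the complement.
Complement of the base 320°: 320 + 180 = 500 → 500 − 360 = 140°
The given accent 120° is 20° one side of 140°; the other accent sits 20° the other side: 140 + 20 = 160°

160°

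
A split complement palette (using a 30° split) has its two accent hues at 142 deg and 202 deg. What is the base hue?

352°

The accents sit 30° either side of the complement, so the complement is their short-arc midpoint on the wheel.
Short-arc midpoint of 142° and 202°: 172°.
Base is 180° from the complement: 172 − 180 = -8 → -8 + 360 = 352°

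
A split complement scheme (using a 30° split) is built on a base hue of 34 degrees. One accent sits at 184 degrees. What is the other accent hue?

244°

Split-complementary hues sit 30° either side of the complement.
Complement of the base 34°: 34 + 180 = 214°
The given accent 184° is 30° one side of 214°; the other accent sits 30° the other side: 214 + 30 = 244°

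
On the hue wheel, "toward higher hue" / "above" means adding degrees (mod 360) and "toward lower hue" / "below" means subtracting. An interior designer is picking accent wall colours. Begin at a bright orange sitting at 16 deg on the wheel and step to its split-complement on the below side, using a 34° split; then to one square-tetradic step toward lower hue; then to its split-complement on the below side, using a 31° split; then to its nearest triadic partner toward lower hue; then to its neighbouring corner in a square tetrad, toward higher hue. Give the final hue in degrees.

191°

+146° (split-comp 34° ↓): 16 + 146 = 162°
−90° (square ↓): 162 − 90 = 72°
+149° (split-comp 31° ↓): 72 + 149 = 221°
−120° (triadic ↓): 221 − 120 = 101°
+90° (square ↑): 101 + 90 = 191°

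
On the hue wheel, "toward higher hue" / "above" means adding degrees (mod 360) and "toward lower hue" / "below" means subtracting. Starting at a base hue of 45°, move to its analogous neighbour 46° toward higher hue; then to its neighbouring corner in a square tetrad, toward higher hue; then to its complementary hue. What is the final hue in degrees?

1°

45 + 46 = 91°   (analog 46° ↑)
91 + 90 = 181°   (square ↑)
181 + 180 = 361 → 361 − 360 = 1°   (complement)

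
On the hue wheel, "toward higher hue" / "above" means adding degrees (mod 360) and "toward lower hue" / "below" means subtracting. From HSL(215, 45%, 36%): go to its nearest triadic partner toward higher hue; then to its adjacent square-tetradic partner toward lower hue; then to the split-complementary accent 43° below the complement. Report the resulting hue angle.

+120° (triadic ↑): 215 + 120 = 335°
−90° (square ↓): 335 − 90 = 245°
+137° (split-comp 43° ↓): 245 + 137 = 382 → 382 − 360 = 22°

22°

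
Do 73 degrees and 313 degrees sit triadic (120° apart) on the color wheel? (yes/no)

Angular distance: |73 − 313| = 240; shorter arc = 360 − 240 = 120°.
Triadic (120° apart) requires 120°.

yes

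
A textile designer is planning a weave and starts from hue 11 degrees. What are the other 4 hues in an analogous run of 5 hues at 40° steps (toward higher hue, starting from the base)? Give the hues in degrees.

51°, 91°, 131°, 171°

Analogous hues sit every 40° along the wheel.
11 + 40 = 51°
11 + 80 = 91°
11 + 120 = 131°
11 + 160 = 171°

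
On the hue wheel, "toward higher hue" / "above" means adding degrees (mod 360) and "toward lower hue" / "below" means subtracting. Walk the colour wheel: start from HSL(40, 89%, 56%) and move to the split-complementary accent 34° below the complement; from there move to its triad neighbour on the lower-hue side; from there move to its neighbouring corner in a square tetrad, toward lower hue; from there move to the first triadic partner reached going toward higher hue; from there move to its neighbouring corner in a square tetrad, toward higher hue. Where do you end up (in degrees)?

186°

40 + 146 = 186°   (split-comp 34° ↓)
186 − 120 = 66°   (triadic ↓)
66 − 90 = -24 → -24 + 360 = 336°   (square ↓)
336 + 120 = 456 → 456 − 360 = 96°   (triadic ↑)
96 + 90 = 186°   (square ↑)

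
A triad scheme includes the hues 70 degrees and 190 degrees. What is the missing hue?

A triad places three hues 120° apart.
The full set through 70° is {70°, 190°, 310°}.
Given {70°, 190°}, the missing hue is 310°.

310°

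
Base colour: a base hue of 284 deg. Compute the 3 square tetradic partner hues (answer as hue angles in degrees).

A square tetradic scheme places four hues every 90°.
284 + 90 = 374 → 374 − 360 = 14°
284 + 180 = 464 → 464 − 360 = 104°
284 + 270 = 554 → 554 − 360 = 194°

14°, 104°, and 194°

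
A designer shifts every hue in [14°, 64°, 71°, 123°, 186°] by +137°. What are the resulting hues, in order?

151°, 201°, 208°, 260°, 323°

14 + 137 = 151°
64 + 137 = 201°
71 + 137 = 208°
123 + 137 = 260°
186 + 137 = 323°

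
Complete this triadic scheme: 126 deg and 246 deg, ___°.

A triad places three hues 120° apart.
The full set through 126° is {6°, 126°, 246°}.
Given {126°, 246°}, the missing hue is 6°.

6°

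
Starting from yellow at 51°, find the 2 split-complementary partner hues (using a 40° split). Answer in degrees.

Split-complementary hues sit 40° either side of the complement.
Complement of 51°: 51 + 180 = 231°
231 − 40 = 191°
231 + 40 = 271°

191° and 271°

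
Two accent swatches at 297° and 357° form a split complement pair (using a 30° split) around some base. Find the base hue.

The accents sit 30° either side of the complement, so the complement is their short-arc midpoint on the wheel.
Short-arc midpoint of 297° and 357°: 327°.
Base is 180° from the complement: 327 − 180 = 147°

147°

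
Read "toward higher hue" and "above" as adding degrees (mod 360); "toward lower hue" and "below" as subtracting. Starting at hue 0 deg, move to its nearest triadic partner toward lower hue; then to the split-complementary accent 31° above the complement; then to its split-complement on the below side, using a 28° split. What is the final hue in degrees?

243°

triadic ↓ −120°: 0 − 120 = -120 → -120 + 360 = 240°
split-comp 31° ↑ +211°: 240 + 211 = 451 → 451 − 360 = 91°
split-comp 28° ↓ +152°: 91 + 152 = 243°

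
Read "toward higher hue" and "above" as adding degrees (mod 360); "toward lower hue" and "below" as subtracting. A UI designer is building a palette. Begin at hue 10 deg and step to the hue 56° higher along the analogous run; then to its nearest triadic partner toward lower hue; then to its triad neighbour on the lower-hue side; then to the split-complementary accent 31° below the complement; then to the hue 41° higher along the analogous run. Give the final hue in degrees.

+56° (analog 56° ↑): 10 + 56 = 66°
−120° (triadic ↓): 66 − 120 = -54 → -54 + 360 = 306°
−120° (triadic ↓): 306 − 120 = 186°
+149° (split-comp 31° ↓): 186 + 149 = 335°
+41° (analog 41° ↑): 335 + 41 = 376 → 376 − 360 = 16°

16°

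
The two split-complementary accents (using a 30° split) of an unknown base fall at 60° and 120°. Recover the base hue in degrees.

The accents sit 30° either side of the complement, so the complement is their short-arc midpoint on the wheel.
Short-arc midpoint of 60° and 120°: 90°.
Base is 180° from the complement: 90 − 180 = -90 → -90 + 360 = 270°

270°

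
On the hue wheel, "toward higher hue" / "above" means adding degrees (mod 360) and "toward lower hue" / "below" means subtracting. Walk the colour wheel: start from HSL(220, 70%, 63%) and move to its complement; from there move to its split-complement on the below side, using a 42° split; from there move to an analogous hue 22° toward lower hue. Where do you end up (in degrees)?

156°

220 + 180 = 400 → 400 − 360 = 40°   (complement)
40 + 138 = 178°   (split-comp 42° ↓)
178 − 22 = 156°   (analog 22° ↓)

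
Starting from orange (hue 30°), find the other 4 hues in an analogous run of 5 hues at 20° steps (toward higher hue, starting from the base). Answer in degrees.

50°, 70°, 90°, 110°

Analogous hues sit every 20° along the wheel.
30 + 20 = 50°
30 + 40 = 70°
30 + 60 = 90°
30 + 80 = 110°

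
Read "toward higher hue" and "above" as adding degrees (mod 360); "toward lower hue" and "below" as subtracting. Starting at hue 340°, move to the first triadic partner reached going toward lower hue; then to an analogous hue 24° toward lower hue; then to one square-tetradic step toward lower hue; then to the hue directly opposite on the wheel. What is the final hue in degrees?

286°

triadic ↓ −120°: 340 − 120 = 220°
analog 24° ↓ −24°: 220 − 24 = 196°
square ↓ −90°: 196 − 90 = 106°
complement +180°: 106 + 180 = 286°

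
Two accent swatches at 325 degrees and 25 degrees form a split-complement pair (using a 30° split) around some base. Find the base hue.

175°

The accents sit 30° either side of the complement, so the complement is their short-arc midpoint on the wheel.
Short-arc midpoint of 325° and 25°: 355°.
Base is 180° from the complement: 355 − 180 = 175°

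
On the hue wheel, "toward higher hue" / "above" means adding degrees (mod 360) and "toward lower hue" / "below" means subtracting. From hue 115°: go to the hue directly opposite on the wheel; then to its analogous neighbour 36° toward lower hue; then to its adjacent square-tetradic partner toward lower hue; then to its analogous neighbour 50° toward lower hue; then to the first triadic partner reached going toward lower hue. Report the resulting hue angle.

115 + 180 = 295°   (complement)
295 − 36 = 259°   (analog 36° ↓)
259 − 90 = 169°   (square ↓)
169 − 50 = 119°   (analog 50° ↓)
119 − 120 = -1 → -1 + 360 = 359°   (triadic ↓)

359°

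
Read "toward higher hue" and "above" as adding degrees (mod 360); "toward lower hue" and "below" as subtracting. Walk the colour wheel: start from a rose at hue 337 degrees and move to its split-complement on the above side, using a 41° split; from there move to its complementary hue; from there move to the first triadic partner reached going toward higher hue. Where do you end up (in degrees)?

138°

337 + 221 = 558 → 558 − 360 = 198°   (split-comp 41° ↑)
198 + 180 = 378 → 378 − 360 = 18°   (complement)
18 + 120 = 138°   (triadic ↑)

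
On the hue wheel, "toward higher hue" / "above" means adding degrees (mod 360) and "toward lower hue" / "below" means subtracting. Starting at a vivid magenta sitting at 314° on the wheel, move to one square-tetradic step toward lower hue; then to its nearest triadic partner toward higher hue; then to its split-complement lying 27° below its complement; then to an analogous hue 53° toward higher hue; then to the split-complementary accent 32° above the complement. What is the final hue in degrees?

−90° (square ↓): 314 − 90 = 224°
+120° (triadic ↑): 224 + 120 = 344°
+153° (split-comp 27° ↓): 344 + 153 = 497 → 497 − 360 = 137°
+53° (analog 53° ↑): 137 + 53 = 190°
+212° (split-comp 32° ↑): 190 + 212 = 402 → 402 − 360 = 42°

42°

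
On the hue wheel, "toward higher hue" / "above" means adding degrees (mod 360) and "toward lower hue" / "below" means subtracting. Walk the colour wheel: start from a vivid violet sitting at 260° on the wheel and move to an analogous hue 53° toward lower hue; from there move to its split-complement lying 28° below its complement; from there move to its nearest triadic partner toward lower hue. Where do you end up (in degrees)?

239°

260 − 53 = 207°   (analog 53° ↓)
207 + 152 = 359°   (split-comp 28° ↓)
359 − 120 = 239°   (triadic ↓)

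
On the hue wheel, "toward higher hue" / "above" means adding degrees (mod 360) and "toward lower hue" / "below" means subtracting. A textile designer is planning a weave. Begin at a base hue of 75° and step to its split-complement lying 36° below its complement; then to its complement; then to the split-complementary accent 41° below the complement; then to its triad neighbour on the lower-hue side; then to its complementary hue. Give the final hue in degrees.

238°

75 + 144 = 219°   (split-comp 36° ↓)
219 + 180 = 399 → 399 − 360 = 39°   (complement)
39 + 139 = 178°   (split-comp 41° ↓)
178 − 120 = 58°   (triadic ↓)
58 + 180 = 238°   (complement)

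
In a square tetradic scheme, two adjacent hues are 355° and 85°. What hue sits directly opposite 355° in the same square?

175°

A square tetradic scheme places four hues 90° apart; opposite corners are 180° apart.
355 + 180 = 535 → 535 − 360 = 175°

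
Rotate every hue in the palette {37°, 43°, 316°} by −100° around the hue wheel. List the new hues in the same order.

37 − 100 = -63 → -63 + 360 = 297°
43 − 100 = -57 → -57 + 360 = 303°
316 − 100 = 216°

297°, 303°, 216°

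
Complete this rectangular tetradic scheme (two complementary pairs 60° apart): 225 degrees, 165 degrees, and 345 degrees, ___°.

A rectangular tetradic uses two complementary pairs 60° apart: offsets 0°, 60°, 180°, 240°.
Among {165°, 225°, 345°}, 165° and 345° are a 180° pair.
The remaining hue 225° needs its own complement: 225 + 180 = 405 → 405 − 360 = 45°

45°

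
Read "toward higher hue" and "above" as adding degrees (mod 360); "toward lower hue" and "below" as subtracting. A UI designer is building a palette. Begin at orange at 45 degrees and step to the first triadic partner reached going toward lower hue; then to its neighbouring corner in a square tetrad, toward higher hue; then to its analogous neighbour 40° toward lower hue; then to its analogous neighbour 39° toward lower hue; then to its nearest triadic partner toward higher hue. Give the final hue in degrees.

45 − 120 = -75 → -75 + 360 = 285°   (triadic ↓)
285 + 90 = 375 → 375 − 360 = 15°   (square ↑)
15 − 40 = -25 → -25 + 360 = 335°   (analog 40° ↓)
335 − 39 = 296°   (analog 39° ↓)
296 + 120 = 416 → 416 − 360 = 56°   (triadic ↑)

56°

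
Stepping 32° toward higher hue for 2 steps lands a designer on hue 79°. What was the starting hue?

15°

2 steps of 32° (toward higher hue) give a net shift of +64°.
Start = end − shift: 79 − 64 = 15°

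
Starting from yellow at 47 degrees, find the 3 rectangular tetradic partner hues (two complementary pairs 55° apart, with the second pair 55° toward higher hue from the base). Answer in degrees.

102°, 227° and 282°

A rectangular tetradic uses two complementary pairs 55° apart: offsets 0°, 55°, 180°, 235°.
47 + 55 = 102°
47 + 180 = 227°
47 + 235 = 282°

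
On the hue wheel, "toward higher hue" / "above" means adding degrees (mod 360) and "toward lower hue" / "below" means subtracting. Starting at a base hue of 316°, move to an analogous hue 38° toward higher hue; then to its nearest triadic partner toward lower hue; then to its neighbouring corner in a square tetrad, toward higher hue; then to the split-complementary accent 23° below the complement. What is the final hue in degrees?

121°

316 + 38 = 354°   (analog 38° ↑)
354 − 120 = 234°   (triadic ↓)
234 + 90 = 324°   (square ↑)
324 + 157 = 481 → 481 − 360 = 121°   (split-comp 23° ↓)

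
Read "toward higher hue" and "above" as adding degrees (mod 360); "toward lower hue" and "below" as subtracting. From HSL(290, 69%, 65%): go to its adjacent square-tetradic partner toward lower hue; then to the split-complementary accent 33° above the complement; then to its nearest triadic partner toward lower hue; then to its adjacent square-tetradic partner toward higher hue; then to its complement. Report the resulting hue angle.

203°

−90° (square ↓): 290 − 90 = 200°
+213° (split-comp 33° ↑): 200 + 213 = 413 → 413 − 360 = 53°
−120° (triadic ↓): 53 − 120 = -67 → -67 + 360 = 293°
+90° (square ↑): 293 + 90 = 383 → 383 − 360 = 23°
+180° (complement): 23 + 180 = 203°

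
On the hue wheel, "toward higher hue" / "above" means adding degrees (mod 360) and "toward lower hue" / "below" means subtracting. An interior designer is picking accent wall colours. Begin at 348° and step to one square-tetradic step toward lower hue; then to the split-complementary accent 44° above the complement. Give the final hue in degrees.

square ↓ −90°: 348 − 90 = 258°
split-comp 44° ↑ +224°: 258 + 224 = 482 → 482 − 360 = 122°

122°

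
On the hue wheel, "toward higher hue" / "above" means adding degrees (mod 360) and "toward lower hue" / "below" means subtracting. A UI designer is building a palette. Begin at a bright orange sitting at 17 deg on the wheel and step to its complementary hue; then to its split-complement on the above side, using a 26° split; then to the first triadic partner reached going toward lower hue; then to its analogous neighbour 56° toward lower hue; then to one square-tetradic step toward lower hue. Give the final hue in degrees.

17 + 180 = 197°   (complement)
197 + 206 = 403 → 403 − 360 = 43°   (split-comp 26° ↑)
43 − 120 = -77 → -77 + 360 = 283°   (triadic ↓)
283 − 56 = 227°   (analog 56° ↓)
227 − 90 = 137°   (square ↓)

137°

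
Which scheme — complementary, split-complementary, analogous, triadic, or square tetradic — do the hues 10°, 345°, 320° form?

analogous

Sort the hues: 10°, 320°, 345°.
Successive gaps around the wheel: 310°, 25°, 25°.
A run of hues at equal small steps (25°) with one large closing gap is an analogous group.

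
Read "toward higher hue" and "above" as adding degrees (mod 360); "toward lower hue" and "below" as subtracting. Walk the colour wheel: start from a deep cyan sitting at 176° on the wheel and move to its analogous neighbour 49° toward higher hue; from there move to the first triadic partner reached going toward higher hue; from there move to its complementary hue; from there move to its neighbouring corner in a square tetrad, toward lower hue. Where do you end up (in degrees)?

75°

+49° (analog 49° ↑): 176 + 49 = 225°
+120° (triadic ↑): 225 + 120 = 345°
+180° (complement): 345 + 180 = 525 → 525 − 360 = 165°
−90° (square ↓): 165 − 90 = 75°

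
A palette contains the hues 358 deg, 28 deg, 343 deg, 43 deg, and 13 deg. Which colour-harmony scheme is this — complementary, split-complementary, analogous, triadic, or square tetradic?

Sort the hues: 13°, 28°, 43°, 343°, 358°.
Successive gaps around the wheel: 15°, 15°, 300°, 15°, 15°.
A run of hues at equal small steps (15°) with one large closing gap is an analogous group.

analogous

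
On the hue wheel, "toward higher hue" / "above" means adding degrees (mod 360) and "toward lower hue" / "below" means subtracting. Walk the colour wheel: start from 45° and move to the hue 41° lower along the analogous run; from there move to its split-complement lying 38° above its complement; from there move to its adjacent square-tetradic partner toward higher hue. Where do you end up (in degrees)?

312°

45 − 41 = 4°   (analog 41° ↓)
4 + 218 = 222°   (split-comp 38° ↑)
222 + 90 = 312°   (square ↑)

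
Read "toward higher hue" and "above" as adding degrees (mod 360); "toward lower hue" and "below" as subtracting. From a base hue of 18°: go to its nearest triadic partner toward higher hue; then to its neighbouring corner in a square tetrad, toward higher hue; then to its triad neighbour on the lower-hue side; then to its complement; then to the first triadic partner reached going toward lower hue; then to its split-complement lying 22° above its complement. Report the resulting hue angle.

triadic ↑ +120°: 18 + 120 = 138°
square ↑ +90°: 138 + 90 = 228°
triadic ↓ −120°: 228 − 120 = 108°
complement +180°: 108 + 180 = 288°
triadic ↓ −120°: 288 − 120 = 168°
split-comp 22° ↑ +202°: 168 + 202 = 370 → 370 − 360 = 10°

10°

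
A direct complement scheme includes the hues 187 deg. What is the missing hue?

7°

The complement sits 180° across the wheel.
The full set through 187° is {7°, 187°}.
Given {187°}, the missing hue is 7°.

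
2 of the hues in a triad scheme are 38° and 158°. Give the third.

278°

A triad places three hues 120° apart.
The full set through 38° is {38°, 158°, 278°}.
Given {38°, 158°}, the missing hue is 278°.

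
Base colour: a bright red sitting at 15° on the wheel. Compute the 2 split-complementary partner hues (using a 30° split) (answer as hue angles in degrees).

165° and 225°

Complement of 15°: 15 + 180 = 195°
195 − 30 = 165°
195 + 30 = 225°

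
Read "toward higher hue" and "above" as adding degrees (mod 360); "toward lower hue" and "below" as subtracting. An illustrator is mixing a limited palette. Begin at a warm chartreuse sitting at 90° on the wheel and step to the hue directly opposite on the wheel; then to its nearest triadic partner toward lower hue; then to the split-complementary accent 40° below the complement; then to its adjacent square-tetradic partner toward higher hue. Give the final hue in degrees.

20°

complement +180°: 90 + 180 = 270°
triadic ↓ −120°: 270 − 120 = 150°
split-comp 40° ↓ +140°: 150 + 140 = 290°
square ↑ +90°: 290 + 90 = 380 → 380 − 360 = 20°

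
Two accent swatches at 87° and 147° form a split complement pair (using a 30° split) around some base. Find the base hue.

297°

The accents sit 30° either side of the complement, so the complement is their short-arc midpoint on the wheel.
Short-arc midpoint of 87° and 147°: 117°.
Base is 180° from the complement: 117 − 180 = -63 → -63 + 360 = 297°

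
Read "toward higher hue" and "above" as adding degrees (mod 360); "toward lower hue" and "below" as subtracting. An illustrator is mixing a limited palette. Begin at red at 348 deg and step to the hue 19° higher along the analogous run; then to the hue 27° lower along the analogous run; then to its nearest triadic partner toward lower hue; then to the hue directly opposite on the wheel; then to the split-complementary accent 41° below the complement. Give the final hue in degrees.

179°

analog 19° ↑ +19°: 348 + 19 = 367 → 367 − 360 = 7°
analog 27° ↓ −27°: 7 − 27 = -20 → -20 + 360 = 340°
triadic ↓ −120°: 340 − 120 = 220°
complement +180°: 220 + 180 = 400 → 400 − 360 = 40°
split-comp 41° ↓ +139°: 40 + 139 = 179°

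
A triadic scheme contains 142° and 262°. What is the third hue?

22°

A triad spaces three hues 120° apart.
The full set is {22°, 142°, 262°}.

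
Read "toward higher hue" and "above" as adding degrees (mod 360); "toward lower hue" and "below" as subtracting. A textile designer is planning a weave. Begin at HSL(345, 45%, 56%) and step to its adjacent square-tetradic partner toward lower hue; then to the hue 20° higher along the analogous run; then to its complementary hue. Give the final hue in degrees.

−90° (square ↓): 345 − 90 = 255°
+20° (analog 20° ↑): 255 + 20 = 275°
+180° (complement): 275 + 180 = 455 → 455 − 360 = 95°

95°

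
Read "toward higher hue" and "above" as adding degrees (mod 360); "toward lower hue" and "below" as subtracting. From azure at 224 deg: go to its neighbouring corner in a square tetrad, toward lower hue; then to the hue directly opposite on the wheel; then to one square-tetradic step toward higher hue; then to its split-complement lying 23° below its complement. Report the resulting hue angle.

224 − 90 = 134°   (square ↓)
134 + 180 = 314°   (complement)
314 + 90 = 404 → 404 − 360 = 44°   (square ↑)
44 + 157 = 201°   (split-comp 23° ↓)

201°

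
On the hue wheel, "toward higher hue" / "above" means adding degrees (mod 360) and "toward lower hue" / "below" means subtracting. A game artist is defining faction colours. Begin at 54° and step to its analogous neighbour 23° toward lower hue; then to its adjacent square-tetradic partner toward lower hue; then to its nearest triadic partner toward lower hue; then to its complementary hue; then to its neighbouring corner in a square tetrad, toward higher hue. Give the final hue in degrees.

54 − 23 = 31°   (analog 23° ↓)
31 − 90 = -59 → -59 + 360 = 301°   (square ↓)
301 − 120 = 181°   (triadic ↓)
181 + 180 = 361 → 361 − 360 = 1°   (complement)
1 + 90 = 91°   (square ↑)

91°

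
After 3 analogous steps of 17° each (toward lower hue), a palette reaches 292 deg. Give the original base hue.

3 steps of 17° (toward lower hue) give a net shift of −51°.
Start = end − shift: 292 + 51 = 343°

343°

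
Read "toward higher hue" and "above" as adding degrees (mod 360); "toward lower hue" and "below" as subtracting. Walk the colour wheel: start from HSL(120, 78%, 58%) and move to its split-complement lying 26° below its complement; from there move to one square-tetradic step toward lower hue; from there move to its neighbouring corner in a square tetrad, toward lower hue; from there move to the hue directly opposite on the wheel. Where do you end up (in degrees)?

274°

split-comp 26° ↓ +154°: 120 + 154 = 274°
square ↓ −90°: 274 − 90 = 184°
square ↓ −90°: 184 − 90 = 94°
complement +180°: 94 + 180 = 274°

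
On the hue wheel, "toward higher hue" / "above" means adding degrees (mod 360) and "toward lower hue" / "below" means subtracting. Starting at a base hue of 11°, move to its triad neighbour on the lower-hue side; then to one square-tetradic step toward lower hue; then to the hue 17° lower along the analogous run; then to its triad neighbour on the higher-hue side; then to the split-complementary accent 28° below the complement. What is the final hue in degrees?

−120° (triadic ↓): 11 − 120 = -109 → -109 + 360 = 251°
−90° (square ↓): 251 − 90 = 161°
−17° (analog 17° ↓): 161 − 17 = 144°
+120° (triadic ↑): 144 + 120 = 264°
+152° (split-comp 28° ↓): 264 + 152 = 416 → 416 − 360 = 56°

56°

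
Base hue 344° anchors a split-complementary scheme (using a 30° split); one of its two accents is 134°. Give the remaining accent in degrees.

Split-complementary hues sit 30° either side of the complement.
Complement of the base 344°: 344 + 180 = 524 → 524 − 360 = 164°
The given accent 134° is 30° one side of 164°; the other accent sits 30° the other side: 164 + 30 = 194°

194°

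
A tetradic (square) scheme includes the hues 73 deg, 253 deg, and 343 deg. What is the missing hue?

A square tetradic scheme places four hues every 90°.
The full set through 73° is {73°, 163°, 253°, 343°}.
Given {73°, 253°, 343°}, the missing hue is 163°.

163°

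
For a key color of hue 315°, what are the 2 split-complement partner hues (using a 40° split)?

95° and 175°

Split-complementary hues sit 40° either side of the complement.
Complement of 315°: 315 + 180 = 495 → 495 − 360 = 135°
135 − 40 = 95°
135 + 40 = 175°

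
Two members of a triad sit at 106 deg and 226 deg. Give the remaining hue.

346°

A triad spaces three hues 120° apart.
The full set is {106°, 226°, 346°}.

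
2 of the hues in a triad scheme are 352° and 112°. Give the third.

232°

A triad places three hues 120° apart.
The full set through 112° is {112°, 232°, 352°}.
Given {112°, 352°}, the missing hue is 232°.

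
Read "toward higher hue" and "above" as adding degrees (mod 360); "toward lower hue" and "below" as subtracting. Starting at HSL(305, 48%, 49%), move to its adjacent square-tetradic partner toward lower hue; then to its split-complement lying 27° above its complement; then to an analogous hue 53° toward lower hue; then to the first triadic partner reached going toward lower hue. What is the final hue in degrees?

249°

−90° (square ↓): 305 − 90 = 215°
+207° (split-comp 27° ↑): 215 + 207 = 422 → 422 − 360 = 62°
−53° (analog 53° ↓): 62 − 53 = 9°
−120° (triadic ↓): 9 − 120 = -111 → -111 + 360 = 249°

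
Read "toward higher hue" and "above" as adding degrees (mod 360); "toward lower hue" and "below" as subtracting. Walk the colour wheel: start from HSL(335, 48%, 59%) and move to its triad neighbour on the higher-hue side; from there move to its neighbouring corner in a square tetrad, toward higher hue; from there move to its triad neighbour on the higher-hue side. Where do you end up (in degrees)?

305°

335 + 120 = 455 → 455 − 360 = 95°   (triadic ↑)
95 + 90 = 185°   (square ↑)
185 + 120 = 305°   (triadic ↑)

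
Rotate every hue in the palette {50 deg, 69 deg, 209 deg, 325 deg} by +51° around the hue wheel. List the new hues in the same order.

101°, 120°, 260°, 16°

50 + 51 = 101°
69 + 51 = 120°
209 + 51 = 260°
325 + 51 = 376 → 376 − 360 = 16°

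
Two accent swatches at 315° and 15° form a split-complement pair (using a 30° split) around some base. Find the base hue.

The accents sit 30° either side of the complement, so the complement is their short-arc midpoint on the wheel.
Short-arc midpoint of 315° and 15°: 345°.
Base is 180° from the complement: 345 − 180 = 165°

165°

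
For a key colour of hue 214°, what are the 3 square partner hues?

214 + 90 = 304°
214 + 180 = 394 → 394 − 360 = 34°
214 + 270 = 484 → 484 − 360 = 124°

304°, 34° and 124°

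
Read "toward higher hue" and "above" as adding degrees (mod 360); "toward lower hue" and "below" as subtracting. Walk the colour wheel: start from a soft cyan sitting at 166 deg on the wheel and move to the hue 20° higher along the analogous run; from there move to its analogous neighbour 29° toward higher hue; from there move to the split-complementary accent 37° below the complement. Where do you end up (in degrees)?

358°

analog 20° ↑ +20°: 166 + 20 = 186°
analog 29° ↑ +29°: 186 + 29 = 215°
split-comp 37° ↓ +143°: 215 + 143 = 358°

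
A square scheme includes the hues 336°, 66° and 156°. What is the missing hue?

A square tetradic scheme places four hues every 90°.
The full set through 66° is {66°, 156°, 246°, 336°}.
Given {66°, 156°, 336°}, the missing hue is 246°.

246°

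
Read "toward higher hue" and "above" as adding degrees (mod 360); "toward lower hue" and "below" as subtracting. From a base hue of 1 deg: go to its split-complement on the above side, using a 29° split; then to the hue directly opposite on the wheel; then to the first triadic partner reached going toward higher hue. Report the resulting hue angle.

150°

1 + 209 = 210°   (split-comp 29° ↑)
210 + 180 = 390 → 390 − 360 = 30°   (complement)
30 + 120 = 150°   (triadic ↑)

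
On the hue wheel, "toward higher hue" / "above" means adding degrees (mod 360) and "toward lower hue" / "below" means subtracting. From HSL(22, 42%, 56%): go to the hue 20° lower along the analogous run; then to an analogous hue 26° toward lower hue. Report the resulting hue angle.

336°

22 − 20 = 2°   (analog 20° ↓)
2 − 26 = -24 → -24 + 360 = 336°   (analog 26° ↓)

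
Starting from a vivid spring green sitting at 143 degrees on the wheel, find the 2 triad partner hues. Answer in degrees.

263° and 23°

A triad places three hues 120° apart.
143 + 120 = 263°
143 + 240 = 383 → 383 − 360 = 23°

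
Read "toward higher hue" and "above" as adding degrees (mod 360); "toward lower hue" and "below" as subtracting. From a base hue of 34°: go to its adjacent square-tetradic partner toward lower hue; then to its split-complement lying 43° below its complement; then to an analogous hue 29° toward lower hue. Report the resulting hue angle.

52°

square ↓ −90°: 34 − 90 = -56 → -56 + 360 = 304°
split-comp 43° ↓ +137°: 304 + 137 = 441 → 441 − 360 = 81°
analog 29° ↓ −29°: 81 − 29 = 52°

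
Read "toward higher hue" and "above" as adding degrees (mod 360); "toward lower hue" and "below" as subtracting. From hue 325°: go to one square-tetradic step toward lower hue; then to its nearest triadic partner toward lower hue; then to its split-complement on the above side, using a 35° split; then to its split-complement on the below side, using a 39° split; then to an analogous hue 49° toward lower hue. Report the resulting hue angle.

−90° (square ↓): 325 − 90 = 235°
−120° (triadic ↓): 235 − 120 = 115°
+215° (split-comp 35° ↑): 115 + 215 = 330°
+141° (split-comp 39° ↓): 330 + 141 = 471 → 471 − 360 = 111°
−49° (analog 49° ↓): 111 − 49 = 62°

62°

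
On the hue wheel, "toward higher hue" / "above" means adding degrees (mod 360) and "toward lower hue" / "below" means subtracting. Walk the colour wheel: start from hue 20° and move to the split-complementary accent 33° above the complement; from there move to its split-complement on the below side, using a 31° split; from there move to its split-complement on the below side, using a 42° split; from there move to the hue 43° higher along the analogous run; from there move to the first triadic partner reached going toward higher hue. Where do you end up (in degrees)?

20 + 213 = 233°   (split-comp 33° ↑)
233 + 149 = 382 → 382 − 360 = 22°   (split-comp 31° ↓)
22 + 138 = 160°   (split-comp 42° ↓)
160 + 43 = 203°   (analog 43° ↑)
203 + 120 = 323°   (triadic ↑)

323°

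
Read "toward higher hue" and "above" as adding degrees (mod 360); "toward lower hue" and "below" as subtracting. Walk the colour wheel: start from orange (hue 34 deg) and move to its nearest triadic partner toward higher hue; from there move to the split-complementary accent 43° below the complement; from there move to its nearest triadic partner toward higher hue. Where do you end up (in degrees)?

34 + 120 = 154°   (triadic ↑)
154 + 137 = 291°   (split-comp 43° ↓)
291 + 120 = 411 → 411 − 360 = 51°   (triadic ↑)

51°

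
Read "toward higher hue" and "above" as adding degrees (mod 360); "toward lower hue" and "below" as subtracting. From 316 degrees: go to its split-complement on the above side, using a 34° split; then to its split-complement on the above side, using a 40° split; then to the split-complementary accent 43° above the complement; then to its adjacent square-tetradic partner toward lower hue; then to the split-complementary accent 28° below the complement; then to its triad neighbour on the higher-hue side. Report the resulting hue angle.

75°

split-comp 34° ↑ +214°: 316 + 214 = 530 → 530 − 360 = 170°
split-comp 40° ↑ +220°: 170 + 220 = 390 → 390 − 360 = 30°
split-comp 43° ↑ +223°: 30 + 223 = 253°
square ↓ −90°: 253 − 90 = 163°
split-comp 28° ↓ +152°: 163 + 152 = 315°
triadic ↑ +120°: 315 + 120 = 435 → 435 − 360 = 75°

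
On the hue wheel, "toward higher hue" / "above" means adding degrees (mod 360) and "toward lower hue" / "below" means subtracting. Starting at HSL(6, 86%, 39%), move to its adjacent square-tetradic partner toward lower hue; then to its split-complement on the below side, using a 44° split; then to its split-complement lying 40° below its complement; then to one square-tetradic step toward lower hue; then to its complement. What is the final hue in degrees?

square ↓ −90°: 6 − 90 = -84 → -84 + 360 = 276°
split-comp 44° ↓ +136°: 276 + 136 = 412 → 412 − 360 = 52°
split-comp 40° ↓ +140°: 52 + 140 = 192°
square ↓ −90°: 192 − 90 = 102°
complement +180°: 102 + 180 = 282°

282°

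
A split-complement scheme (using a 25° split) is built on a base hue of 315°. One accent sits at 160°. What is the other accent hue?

110°

Split-complementary hues sit 25° either side of the complement.
Complement of the base 315°: 315 + 180 = 495 → 495 − 360 = 135°
The given accent 160° is 25° one side of 135°; the other accent sits 25° the other side: 135 − 25 = 110°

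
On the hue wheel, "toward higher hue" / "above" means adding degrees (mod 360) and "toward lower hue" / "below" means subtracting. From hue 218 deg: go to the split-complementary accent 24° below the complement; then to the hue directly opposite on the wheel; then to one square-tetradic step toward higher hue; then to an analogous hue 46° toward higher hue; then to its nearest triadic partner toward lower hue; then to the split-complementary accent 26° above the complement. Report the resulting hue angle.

split-comp 24° ↓ +156°: 218 + 156 = 374 → 374 − 360 = 14°
complement +180°: 14 + 180 = 194°
square ↑ +90°: 194 + 90 = 284°
analog 46° ↑ +46°: 284 + 46 = 330°
triadic ↓ −120°: 330 − 120 = 210°
split-comp 26° ↑ +206°: 210 + 206 = 416 → 416 − 360 = 56°

56°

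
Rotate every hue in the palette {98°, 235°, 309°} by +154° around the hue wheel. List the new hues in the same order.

252°, 29°, 103°

98 + 154 = 252°
235 + 154 = 389 → 389 − 360 = 29°
309 + 154 = 463 → 463 − 360 = 103°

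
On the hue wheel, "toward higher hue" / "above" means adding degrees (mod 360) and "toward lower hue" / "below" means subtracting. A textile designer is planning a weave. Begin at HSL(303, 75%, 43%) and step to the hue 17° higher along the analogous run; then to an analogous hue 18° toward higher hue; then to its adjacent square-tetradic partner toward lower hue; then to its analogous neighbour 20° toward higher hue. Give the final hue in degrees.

303 + 17 = 320°   (analog 17° ↑)
320 + 18 = 338°   (analog 18° ↑)
338 − 90 = 248°   (square ↓)
248 + 20 = 268°   (analog 20° ↑)

268°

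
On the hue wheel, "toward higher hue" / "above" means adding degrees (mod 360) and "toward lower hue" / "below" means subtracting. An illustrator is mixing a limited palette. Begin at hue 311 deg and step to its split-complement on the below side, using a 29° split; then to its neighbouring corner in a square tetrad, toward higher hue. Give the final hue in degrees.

192°

311 + 151 = 462 → 462 − 360 = 102°   (split-comp 29° ↓)
102 + 90 = 192°   (square ↑)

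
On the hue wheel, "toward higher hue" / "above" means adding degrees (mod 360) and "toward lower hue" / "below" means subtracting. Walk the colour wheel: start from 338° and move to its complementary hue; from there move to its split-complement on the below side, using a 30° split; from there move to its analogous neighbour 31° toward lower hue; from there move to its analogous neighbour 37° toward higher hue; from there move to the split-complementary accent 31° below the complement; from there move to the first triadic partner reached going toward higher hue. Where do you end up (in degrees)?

complement +180°: 338 + 180 = 518 → 518 − 360 = 158°
split-comp 30° ↓ +150°: 158 + 150 = 308°
analog 31° ↓ −31°: 308 − 31 = 277°
analog 37° ↑ +37°: 277 + 37 = 314°
split-comp 31° ↓ +149°: 314 + 149 = 463 → 463 − 360 = 103°
triadic ↑ +120°: 103 + 120 = 223°

223°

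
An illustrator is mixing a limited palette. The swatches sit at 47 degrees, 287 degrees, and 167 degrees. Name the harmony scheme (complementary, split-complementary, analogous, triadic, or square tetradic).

Sort the hues: 47°, 167°, 287°.
Successive gaps around the wheel: 120°, 120°, 120°.
Three hues equally spaced 120° apart form a triad.

triadic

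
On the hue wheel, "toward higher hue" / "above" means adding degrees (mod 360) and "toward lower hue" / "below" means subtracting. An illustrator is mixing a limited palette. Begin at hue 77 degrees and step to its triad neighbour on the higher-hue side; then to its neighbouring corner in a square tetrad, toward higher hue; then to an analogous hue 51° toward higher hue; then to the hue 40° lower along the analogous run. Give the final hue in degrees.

+120° (triadic ↑): 77 + 120 = 197°
+90° (square ↑): 197 + 90 = 287°
+51° (analog 51° ↑): 287 + 51 = 338°
−40° (analog 40° ↓): 338 − 40 = 298°

298°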